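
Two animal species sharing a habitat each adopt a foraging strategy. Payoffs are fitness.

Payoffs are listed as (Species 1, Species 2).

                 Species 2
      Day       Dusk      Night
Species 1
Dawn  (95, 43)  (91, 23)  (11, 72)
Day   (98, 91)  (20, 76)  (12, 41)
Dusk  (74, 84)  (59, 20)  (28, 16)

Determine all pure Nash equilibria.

Species 1 against Day: payoffs 95, 98, 74 → best response Day.
Species 1 against Dusk: payoffs 91, 20, 59 → best response Dawn.
Species 1 against Night: payoffs 11, 12, 28 → best response Dusk.
Species 2 against Dawn: payoffs 43, 23, 72 → best response Night.
Species 2 against Day: payoffs 91, 76, 41 → best response Day.
Species 2 against Dusk: payoffs 84, 20, 16 → best response Day.
Mutual best responses: (Day, Day).

(Day, Day)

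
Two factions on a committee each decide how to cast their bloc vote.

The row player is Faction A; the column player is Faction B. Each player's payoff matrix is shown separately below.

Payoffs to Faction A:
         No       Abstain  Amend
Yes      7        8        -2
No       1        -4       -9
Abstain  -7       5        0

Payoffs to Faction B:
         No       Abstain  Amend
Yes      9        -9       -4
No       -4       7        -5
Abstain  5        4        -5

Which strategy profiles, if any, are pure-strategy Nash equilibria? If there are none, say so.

The unique pure-strategy Nash equilibrium is (Yes, No).

Check each profile: it is a Nash equilibrium iff no player can strictly gain by switching unilaterally.
(Yes, No): Faction A gets 7, best alternative 1; Faction B gets 9, best alternative -4. No profitable deviation — NE.
(Yes, Abstain): Faction B can switch to No (-9 → 9). Not NE.
(Yes, Amend): Faction A can switch to Abstain (-2 → 0). Not NE.
(No, No): Faction A can switch to Yes (1 → 7). Not NE.
(No, Abstain): Faction A can switch to Yes (-4 → 8). Not NE.
(No, Amend): Faction A can switch to Yes (-9 → -2). Not NE.
(Abstain, No): Faction A can switch to Yes (-7 → 7). Not NE.
(The remaining 2 profiles each have a profitable deviation by the same check.)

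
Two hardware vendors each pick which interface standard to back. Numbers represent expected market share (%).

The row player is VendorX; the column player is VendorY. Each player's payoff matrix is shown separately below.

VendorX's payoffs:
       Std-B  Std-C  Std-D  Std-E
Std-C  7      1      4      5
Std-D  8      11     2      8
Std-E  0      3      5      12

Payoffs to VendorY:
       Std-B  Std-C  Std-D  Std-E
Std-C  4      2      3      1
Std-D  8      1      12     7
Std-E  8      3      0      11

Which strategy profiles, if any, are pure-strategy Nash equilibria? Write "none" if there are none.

(Std-C, Std-B): VendorX can switch to Std-D (7 → 8). Not NE.
(Std-C, Std-C): VendorX can switch to Std-D (1 → 11). Not NE.
(Std-C, Std-D): VendorX can switch to Std-E (4 → 5). Not NE.
(Std-C, Std-E): VendorX can switch to Std-D (5 → 8). Not NE.
(Std-D, Std-B): VendorY can switch to Std-D (8 → 12). Not NE.
(Std-D, Std-C): VendorY can switch to Std-B (1 → 8). Not NE.
(Std-E, Std-E): VendorX gets 12, best alternative 8; VendorY gets 11, best alternative 8. No profitable deviation — NE.
(The remaining 5 profiles each have a profitable deviation by the same check.)

The unique pure-strategy Nash equilibrium is (Std-E, Std-E).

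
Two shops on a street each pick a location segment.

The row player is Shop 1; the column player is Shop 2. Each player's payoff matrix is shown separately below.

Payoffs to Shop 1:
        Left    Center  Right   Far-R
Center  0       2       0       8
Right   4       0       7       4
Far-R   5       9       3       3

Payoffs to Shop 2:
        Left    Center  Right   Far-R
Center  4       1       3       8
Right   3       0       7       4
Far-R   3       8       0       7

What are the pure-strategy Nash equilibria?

For each player, find the best response to each opponent profile; mutual best responses are the pure NE.
Shop 1 against Left: payoffs 0, 4, 5 → best response Far-R.
Shop 1 against Center: payoffs 2, 0, 9 → best response Far-R.
Shop 1 against Right: payoffs 0, 7, 3 → best response Right.
Shop 1 against Far-R: payoffs 8, 4, 3 → best response Center.
Shop 2 against Center: payoffs 4, 1, 3, 8 → best response Far-R.
Shop 2 against Right: payoffs 3, 0, 7, 4 → best response Right.
Shop 2 against Far-R: payoffs 3, 8, 0, 7 → best response Center.
Mutual best responses: (Center, Far-R); (Right, Right); (Far-R, Center).

(Center, Far-R), (Right, Right), (Far-R, Center)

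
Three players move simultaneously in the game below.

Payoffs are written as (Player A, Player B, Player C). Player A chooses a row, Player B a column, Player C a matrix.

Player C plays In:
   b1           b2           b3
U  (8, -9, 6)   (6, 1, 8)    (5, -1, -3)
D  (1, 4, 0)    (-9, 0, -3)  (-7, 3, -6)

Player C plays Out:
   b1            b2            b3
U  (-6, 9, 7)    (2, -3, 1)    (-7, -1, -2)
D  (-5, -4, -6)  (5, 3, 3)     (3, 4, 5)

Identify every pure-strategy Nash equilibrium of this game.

Mark each player's best response to every combination of opponents' strategies; a profile where every player is best-responding is a pure Nash equilibrium.
Player A against (b1, In): payoffs 8, 1 → best response U.
Player A against (b1, Out): payoffs -6, -5 → best response D.
Player A against (b2, In): payoffs 6, -9 → best response U.
Player A against (b2, Out): payoffs 2, 5 → best response D.
Player A against (b3, In): payoffs 5, -7 → best response U.
Player A against (b3, Out): payoffs -7, 3 → best response D.
Player B against (U, In): payoffs -9, 1, -1 → best response b2.
Player B against (U, Out): payoffs 9, -3, -1 → best response b1.
Player B against (D, In): payoffs 4, 0, 3 → best response b1.
Player B against (D, Out): payoffs -4, 3, 4 → best response b3.
Player C against (U, b1): payoffs 6, 7 → best response Out.
Player C against (U, b2): payoffs 8, 1 → best response In.
Player C against (U, b3): payoffs -3, -2 → best response Out.
Player C against (D, b1): payoffs 0, -6 → best response In.
Player C against (D, b2): payoffs -3, 3 → best response Out.
Player C against (D, b3): payoffs -6, 5 → best response Out.
Mutual best responses: (U, b2, In); (D, b3, Out).

(U, b2, In); (D, b3, Out)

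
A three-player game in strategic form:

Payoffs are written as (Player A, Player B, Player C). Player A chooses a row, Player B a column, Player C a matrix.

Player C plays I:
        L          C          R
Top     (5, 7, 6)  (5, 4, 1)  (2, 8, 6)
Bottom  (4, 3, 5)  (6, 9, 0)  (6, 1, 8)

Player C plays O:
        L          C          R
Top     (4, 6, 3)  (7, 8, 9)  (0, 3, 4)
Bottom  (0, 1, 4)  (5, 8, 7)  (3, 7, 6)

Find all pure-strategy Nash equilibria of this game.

(Top, C, O)

Mark each player's best response to every combination of opponents' strategies; a profile where every player is best-responding is a pure Nash equilibrium.
Player A against (L, I): payoffs 5, 4 → best response Top.
Player A against (L, O): payoffs 4, 0 → best response Top.
Player A against (C, I): payoffs 5, 6 → best response Bottom.
Player A against (C, O): payoffs 7, 5 → best response Top.
Player A against (R, I): payoffs 2, 6 → best response Bottom.
Player A against (R, O): payoffs 0, 3 → best response Bottom.
Player B against (Top, I): payoffs 7, 4, 8 → best response R.
Player B against (Top, O): payoffs 6, 8, 3 → best response C.
Player B against (Bottom, I): payoffs 3, 9, 1 → best response C.
Player B against (Bottom, O): payoffs 1, 8, 7 → best response C.
Player C against (Top, L): payoffs 6, 3 → best response I.
Player C against (Top, C): payoffs 1, 9 → best response O.
Player C against (Top, R): payoffs 6, 4 → best response I.
Player C against (Bottom, L): payoffs 5, 4 → best response I.
Player C against (Bottom, C): payoffs 0, 7 → best response O.
Player C against (Bottom, R): payoffs 8, 6 → best response I.
Mutual best responses: (Top, C, O).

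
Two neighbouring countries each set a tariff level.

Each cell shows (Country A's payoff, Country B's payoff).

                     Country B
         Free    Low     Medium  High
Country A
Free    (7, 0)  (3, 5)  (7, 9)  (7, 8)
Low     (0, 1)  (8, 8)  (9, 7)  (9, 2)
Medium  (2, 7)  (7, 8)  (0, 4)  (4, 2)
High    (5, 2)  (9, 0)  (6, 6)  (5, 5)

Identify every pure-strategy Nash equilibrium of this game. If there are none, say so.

(Free, Free): Country B can switch to Low (0 → 5). Not NE.
(Free, Low): Country A can switch to Low (3 → 8). Not NE.
(Free, Medium): Country A can switch to Low (7 → 9). Not NE.
(Free, High): Country A can switch to Low (7 → 9). Not NE.
(Low, Free): Country A can switch to Free (0 → 7). Not NE.
(Low, Low): Country A can switch to High (8 → 9). Not NE.
(Low, Medium): Country B can switch to Low (7 → 8). Not NE.
(Low, High): Country B can switch to Low (2 → 8). Not NE.
(The remaining 8 profiles each have a profitable deviation by the same check.)

none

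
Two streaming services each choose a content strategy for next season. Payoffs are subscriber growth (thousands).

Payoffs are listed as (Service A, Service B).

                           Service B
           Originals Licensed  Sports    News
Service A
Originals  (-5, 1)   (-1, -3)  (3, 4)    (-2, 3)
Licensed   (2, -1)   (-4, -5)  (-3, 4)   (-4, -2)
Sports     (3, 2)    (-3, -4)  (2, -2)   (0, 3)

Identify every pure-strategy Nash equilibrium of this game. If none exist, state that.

(Originals, Sports), (Sports, News)

Service A against Originals: payoffs -5, 2, 3 → best response Sports.
Service A against Licensed: payoffs -1, -4, -3 → best response Originals.
Service A against Sports: payoffs 3, -3, 2 → best response Originals.
Service A against News: payoffs -2, -4, 0 → best response Sports.
Service B against Originals: payoffs 1, -3, 4, 3 → best response Sports.
Service B against Licensed: payoffs -1, -5, 4, -2 → best response Sports.
Service B against Sports: payoffs 2, -4, -2, 3 → best response News.
Mutual best responses: (Originals, Sports); (Sports, News).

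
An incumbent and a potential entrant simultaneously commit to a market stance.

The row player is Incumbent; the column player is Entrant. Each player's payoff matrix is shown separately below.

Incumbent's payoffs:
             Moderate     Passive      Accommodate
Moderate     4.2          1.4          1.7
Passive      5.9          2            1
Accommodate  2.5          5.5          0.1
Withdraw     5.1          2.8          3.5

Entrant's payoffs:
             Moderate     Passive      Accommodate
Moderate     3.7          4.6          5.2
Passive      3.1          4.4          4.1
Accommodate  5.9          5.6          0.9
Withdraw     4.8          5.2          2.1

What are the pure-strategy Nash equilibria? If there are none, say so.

Mark each player's best response to every combination of opponents' strategies; a profile where every player is best-responding is a pure Nash equilibrium.
Incumbent against Moderate: payoffs 4.2, 5.9, 2.5, 5.1 → best response Passive.
Incumbent against Passive: payoffs 1.4, 2, 5.5, 2.8 → best response Accommodate.
Incumbent against Accommodate: payoffs 1.7, 1, 0.1, 3.5 → best response Withdraw.
Entrant against Moderate: payoffs 3.7, 4.6, 5.2 → best response Accommodate.
Entrant against Passive: payoffs 3.1, 4.4, 4.1 → best response Passive.
Entrant against Accommodate: payoffs 5.9, 5.6, 0.9 → best response Moderate.
Entrant against Withdraw: payoffs 4.8, 5.2, 2.1 → best response Passive.
No profile is a mutual best response for all players.

No pure-strategy Nash equilibrium.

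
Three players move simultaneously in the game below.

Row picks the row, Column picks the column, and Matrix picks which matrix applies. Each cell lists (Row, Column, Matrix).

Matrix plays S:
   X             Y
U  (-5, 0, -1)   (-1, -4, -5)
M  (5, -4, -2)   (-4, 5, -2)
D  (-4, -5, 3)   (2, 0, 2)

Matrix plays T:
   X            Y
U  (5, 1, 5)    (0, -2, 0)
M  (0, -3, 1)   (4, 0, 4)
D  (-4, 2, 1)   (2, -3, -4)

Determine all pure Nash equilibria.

For each strategy profile, look for a profitable unilateral deviation.
(U, X, S): Row can switch to M (-5 → 5). Not NE.
(U, X, T): Row gets 5, best alternative 0; Column gets 1, best alternative -2; Matrix gets 5, best alternative -1. No profitable deviation — NE.
(U, Y, S): Row can switch to D (-1 → 2). Not NE.
(U, Y, T): Row can switch to M (0 → 4). Not NE.
(M, X, S): Column can switch to Y (-4 → 5). Not NE.
(M, X, T): Row can switch to U (0 → 5). Not NE.
(M, Y, S): Row can switch to U (-4 → -1). Not NE.
(M, Y, T): Row gets 4, best alternative 2; Column gets 0, best alternative -3; Matrix gets 4, best alternative -2. No profitable deviation — NE.
(D, X, S): Row can switch to M (-4 → 5). Not NE.
(D, X, T): Row can switch to U (-4 → 5). Not NE.
(D, Y, S): Row gets 2, best alternative -1; Column gets 0, best alternative -5; Matrix gets 2, best alternative -4. No profitable deviation — NE.
(The remaining 1 profile has a profitable deviation by the same check.)

The pure Nash equilibria are (U, X, T) and (M, Y, T) and (D, Y, S).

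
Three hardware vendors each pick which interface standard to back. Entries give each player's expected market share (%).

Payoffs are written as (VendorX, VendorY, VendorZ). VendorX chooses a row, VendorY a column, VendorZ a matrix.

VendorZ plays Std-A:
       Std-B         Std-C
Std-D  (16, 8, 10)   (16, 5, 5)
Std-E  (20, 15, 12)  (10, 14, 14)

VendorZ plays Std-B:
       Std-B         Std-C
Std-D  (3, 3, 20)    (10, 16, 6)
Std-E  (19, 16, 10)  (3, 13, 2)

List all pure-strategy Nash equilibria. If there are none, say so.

Pure-strategy Nash equilibria: (Std-D, Std-C, Std-B) and (Std-E, Std-B, Std-A)

VendorX against (Std-B, Std-A): payoffs 16, 20 → best response Std-E.
VendorX against (Std-B, Std-B): payoffs 3, 19 → best response Std-E.
VendorX against (Std-C, Std-A): payoffs 16, 10 → best response Std-D.
VendorX against (Std-C, Std-B): payoffs 10, 3 → best response Std-D.
VendorY against (Std-D, Std-A): payoffs 8, 5 → best response Std-B.
VendorY against (Std-D, Std-B): payoffs 3, 16 → best response Std-C.
VendorY against (Std-E, Std-A): payoffs 15, 14 → best response Std-B.
VendorY against (Std-E, Std-B): payoffs 16, 13 → best response Std-B.
VendorZ against (Std-D, Std-B): payoffs 10, 20 → best response Std-B.
VendorZ against (Std-D, Std-C): payoffs 5, 6 → best response Std-B.
VendorZ against (Std-E, Std-B): payoffs 12, 10 → best response Std-A.
VendorZ against (Std-E, Std-C): payoffs 14, 2 → best response Std-A.
Mutual best responses: (Std-D, Std-C, Std-B); (Std-E, Std-B, Std-A).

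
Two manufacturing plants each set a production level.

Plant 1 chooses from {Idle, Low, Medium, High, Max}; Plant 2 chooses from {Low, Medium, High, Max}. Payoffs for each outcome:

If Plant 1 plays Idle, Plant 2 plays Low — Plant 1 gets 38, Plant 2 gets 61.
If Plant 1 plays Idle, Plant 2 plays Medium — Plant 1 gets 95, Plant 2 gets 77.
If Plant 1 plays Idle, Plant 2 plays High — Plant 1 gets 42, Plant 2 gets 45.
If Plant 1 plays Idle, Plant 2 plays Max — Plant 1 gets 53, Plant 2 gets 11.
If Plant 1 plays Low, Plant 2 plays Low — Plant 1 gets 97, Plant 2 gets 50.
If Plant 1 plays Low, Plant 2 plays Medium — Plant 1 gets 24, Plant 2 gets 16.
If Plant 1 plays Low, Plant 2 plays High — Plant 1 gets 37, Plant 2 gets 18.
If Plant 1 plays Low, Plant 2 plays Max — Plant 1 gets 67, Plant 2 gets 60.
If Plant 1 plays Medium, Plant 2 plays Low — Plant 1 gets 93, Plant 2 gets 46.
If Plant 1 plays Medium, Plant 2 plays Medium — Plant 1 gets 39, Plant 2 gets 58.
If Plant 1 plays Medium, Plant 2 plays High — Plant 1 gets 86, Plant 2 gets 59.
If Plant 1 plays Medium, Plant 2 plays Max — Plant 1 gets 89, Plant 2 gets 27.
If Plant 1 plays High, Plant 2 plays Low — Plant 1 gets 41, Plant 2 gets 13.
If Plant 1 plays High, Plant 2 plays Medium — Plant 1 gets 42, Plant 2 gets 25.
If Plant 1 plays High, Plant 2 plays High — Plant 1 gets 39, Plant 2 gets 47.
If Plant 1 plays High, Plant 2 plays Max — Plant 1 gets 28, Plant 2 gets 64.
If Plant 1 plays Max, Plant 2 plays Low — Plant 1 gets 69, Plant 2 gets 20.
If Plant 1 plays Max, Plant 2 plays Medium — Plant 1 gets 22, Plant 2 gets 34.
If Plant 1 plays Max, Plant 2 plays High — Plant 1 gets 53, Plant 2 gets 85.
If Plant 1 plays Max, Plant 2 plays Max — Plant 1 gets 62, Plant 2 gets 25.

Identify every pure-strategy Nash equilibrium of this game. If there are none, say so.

Pure-strategy Nash equilibria: (Idle, Medium); (Medium, High)

For each strategy profile, look for a profitable unilateral deviation.
(Idle, Low): Plant 1 can switch to Low (38 → 97). Not NE.
(Idle, Medium): Plant 1 gets 95, best alternative 42; Plant 2 gets 77, best alternative 61. No profitable deviation — NE.
(Idle, High): Plant 1 can switch to Medium (42 → 86). Not NE.
(Idle, Max): Plant 1 can switch to Low (53 → 67). Not NE.
(Low, Low): Plant 2 can switch to Max (50 → 60). Not NE.
(Low, Medium): Plant 1 can switch to Idle (24 → 95). Not NE.
(Low, High): Plant 1 can switch to Idle (37 → 42). Not NE.
(Medium, High): Plant 1 gets 86, best alternative 53; Plant 2 gets 59, best alternative 58. No profitable deviation — NE.
(The remaining 12 profiles each have a profitable deviation by the same check.)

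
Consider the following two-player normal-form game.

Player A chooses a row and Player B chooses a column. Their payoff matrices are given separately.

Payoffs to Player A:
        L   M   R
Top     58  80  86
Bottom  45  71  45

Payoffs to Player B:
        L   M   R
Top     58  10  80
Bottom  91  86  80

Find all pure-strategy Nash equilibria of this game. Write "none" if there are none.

For each strategy profile, look for a profitable unilateral deviation.
(Top, L): Player B can switch to R (58 → 80). Not NE.
(Top, M): Player B can switch to L (10 → 58). Not NE.
(Top, R): Player A gets 86, best alternative 45; Player B gets 80, best alternative 58. No profitable deviation — NE.
(Bottom, L): Player A can switch to Top (45 → 58). Not NE.
(Bottom, M): Player A can switch to Top (71 → 80). Not NE.
(Bottom, R): Player A can switch to Top (45 → 86). Not NE.

(Top, R)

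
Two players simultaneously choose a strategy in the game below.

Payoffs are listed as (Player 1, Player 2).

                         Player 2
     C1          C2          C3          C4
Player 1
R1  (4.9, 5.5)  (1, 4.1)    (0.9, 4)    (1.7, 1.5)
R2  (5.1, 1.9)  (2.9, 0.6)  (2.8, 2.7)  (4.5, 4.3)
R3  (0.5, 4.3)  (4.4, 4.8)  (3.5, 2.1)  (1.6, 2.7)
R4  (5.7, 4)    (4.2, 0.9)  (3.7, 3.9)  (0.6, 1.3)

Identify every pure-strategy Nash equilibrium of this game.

Player 1 against C1: payoffs 4.9, 5.1, 0.5, 5.7 → best response R4.
Player 1 against C2: payoffs 1, 2.9, 4.4, 4.2 → best response R3.
Player 1 against C3: payoffs 0.9, 2.8, 3.5, 3.7 → best response R4.
Player 1 against C4: payoffs 1.7, 4.5, 1.6, 0.6 → best response R2.
Player 2 against R1: payoffs 5.5, 4.1, 4, 1.5 → best response C1.
Player 2 against R2: payoffs 1.9, 0.6, 2.7, 4.3 → best response C4.
Player 2 against R3: payoffs 4.3, 4.8, 2.1, 2.7 → best response C2.
Player 2 against R4: payoffs 4, 0.9, 3.9, 1.3 → best response C1.
Mutual best responses: (R2, C4); (R3, C2); (R4, C1).

Pure-strategy Nash equilibria: (R2, C4); (R3, C2); (R4, C1)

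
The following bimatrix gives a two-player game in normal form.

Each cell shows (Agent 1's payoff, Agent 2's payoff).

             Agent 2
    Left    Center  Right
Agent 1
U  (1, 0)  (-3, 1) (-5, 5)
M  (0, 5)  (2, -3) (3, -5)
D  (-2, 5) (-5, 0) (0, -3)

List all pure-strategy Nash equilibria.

(U, Left): Agent 2 can switch to Center (0 → 1). Not NE.
(U, Center): Agent 1 can switch to M (-3 → 2). Not NE.
(U, Right): Agent 1 can switch to M (-5 → 3). Not NE.
(M, Left): Agent 1 can switch to U (0 → 1). Not NE.
(M, Center): Agent 2 can switch to Left (-3 → 5). Not NE.
(M, Right): Agent 2 can switch to Left (-5 → 5). Not NE.
(D, Left): Agent 1 can switch to U (-2 → 1). Not NE.
(D, Center): Agent 1 can switch to U (-5 → -3). Not NE.
(D, Right): Agent 1 can switch to M (0 → 3). Not NE.

This game has no pure Nash equilibrium.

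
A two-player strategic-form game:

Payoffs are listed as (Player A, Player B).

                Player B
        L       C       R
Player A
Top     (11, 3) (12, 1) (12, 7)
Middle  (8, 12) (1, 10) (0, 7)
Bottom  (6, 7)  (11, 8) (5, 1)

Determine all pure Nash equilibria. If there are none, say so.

Player A against L: payoffs 11, 8, 6 → best response Top.
Player A against C: payoffs 12, 1, 11 → best response Top.
Player A against R: payoffs 12, 0, 5 → best response Top.
Player B against Top: payoffs 3, 1, 7 → best response R.
Player B against Middle: payoffs 12, 10, 7 → best response L.
Player B against Bottom: payoffs 7, 8, 1 → best response C.
Mutual best responses: (Top, R).

Pure NE: (Top, R)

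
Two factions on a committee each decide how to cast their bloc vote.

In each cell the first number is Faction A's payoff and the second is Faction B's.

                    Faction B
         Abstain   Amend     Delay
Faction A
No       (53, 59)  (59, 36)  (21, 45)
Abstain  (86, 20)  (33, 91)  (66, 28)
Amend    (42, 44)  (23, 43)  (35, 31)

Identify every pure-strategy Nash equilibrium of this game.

This game has no pure Nash equilibrium.

Faction A against Abstain: payoffs 53, 86, 42 → best response Abstain.
Faction A against Amend: payoffs 59, 33, 23 → best response No.
Faction A against Delay: payoffs 21, 66, 35 → best response Abstain.
Faction B against No: payoffs 59, 36, 45 → best response Abstain.
Faction B against Abstain: payoffs 20, 91, 28 → best response Amend.
Faction B against Amend: payoffs 44, 43, 31 → best response Abstain.
No profile is a mutual best response for all players.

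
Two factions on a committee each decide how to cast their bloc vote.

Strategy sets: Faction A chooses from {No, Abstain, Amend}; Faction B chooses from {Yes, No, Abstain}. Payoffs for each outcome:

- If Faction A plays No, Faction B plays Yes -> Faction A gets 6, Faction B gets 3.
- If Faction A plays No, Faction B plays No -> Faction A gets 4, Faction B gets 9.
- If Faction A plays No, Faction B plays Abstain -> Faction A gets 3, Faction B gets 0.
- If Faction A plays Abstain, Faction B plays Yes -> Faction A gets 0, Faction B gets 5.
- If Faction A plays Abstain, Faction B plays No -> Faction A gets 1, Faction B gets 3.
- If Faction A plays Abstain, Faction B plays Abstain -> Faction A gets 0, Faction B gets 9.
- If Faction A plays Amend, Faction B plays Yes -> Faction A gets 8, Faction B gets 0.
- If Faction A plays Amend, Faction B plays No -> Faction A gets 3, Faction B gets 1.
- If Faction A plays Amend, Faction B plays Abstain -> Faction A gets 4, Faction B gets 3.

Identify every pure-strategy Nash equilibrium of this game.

Pure-strategy Nash equilibria: (No, No) and (Amend, Abstain)

Faction A against Yes: payoffs 6, 0, 8 → best response Amend.
Faction A against No: payoffs 4, 1, 3 → best response No.
Faction A against Abstain: payoffs 3, 0, 4 → best response Amend.
Faction B against No: payoffs 3, 9, 0 → best response No.
Faction B against Abstain: payoffs 5, 3, 9 → best response Abstain.
Faction B against Amend: payoffs 0, 1, 3 → best response Abstain.
Mutual best responses: (No, No); (Amend, Abstain).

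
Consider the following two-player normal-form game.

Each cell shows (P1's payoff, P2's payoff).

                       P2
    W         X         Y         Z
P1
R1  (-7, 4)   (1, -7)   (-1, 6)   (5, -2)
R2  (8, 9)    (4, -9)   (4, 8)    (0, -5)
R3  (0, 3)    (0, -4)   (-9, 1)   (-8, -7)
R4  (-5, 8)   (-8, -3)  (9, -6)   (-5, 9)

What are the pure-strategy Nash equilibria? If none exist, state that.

(R1, W): P1 can switch to R2 (-7 → 8). Not NE.
(R1, X): P1 can switch to R2 (1 → 4). Not NE.
(R1, Y): P1 can switch to R2 (-1 → 4). Not NE.
(R1, Z): P2 can switch to W (-2 → 4). Not NE.
(R2, W): P1 gets 8, best alternative 0; P2 gets 9, best alternative 8. No profitable deviation — NE.
(R2, X): P2 can switch to W (-9 → 9). Not NE.
(R2, Y): P1 can switch to R4 (4 → 9). Not NE.
(R2, Z): P1 can switch to R1 (0 → 5). Not NE.
(R3, W): P1 can switch to R2 (0 → 8). Not NE.
(R3, X): P1 can switch to R1 (0 → 1). Not NE.
(R3, Y): P1 can switch to R1 (-9 → -1). Not NE.
(The remaining 5 profiles each have a profitable deviation by the same check.)

The unique pure-strategy Nash equilibrium is (R2, W).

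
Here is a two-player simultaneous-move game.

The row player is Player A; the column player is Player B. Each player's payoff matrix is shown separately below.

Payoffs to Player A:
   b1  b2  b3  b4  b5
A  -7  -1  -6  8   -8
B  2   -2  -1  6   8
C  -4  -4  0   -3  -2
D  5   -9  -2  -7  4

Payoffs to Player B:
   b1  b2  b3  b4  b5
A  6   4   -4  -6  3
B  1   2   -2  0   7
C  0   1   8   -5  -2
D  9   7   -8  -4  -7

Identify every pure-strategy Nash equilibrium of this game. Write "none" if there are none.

(B, b5) and (C, b3) and (D, b1)

Check each profile: it is a Nash equilibrium iff no player can strictly gain by switching unilaterally.
(A, b1): Player A can switch to B (-7 → 2). Not NE.
(A, b2): Player B can switch to b1 (4 → 6). Not NE.
(A, b3): Player A can switch to B (-6 → -1). Not NE.
(A, b4): Player B can switch to b1 (-6 → 6). Not NE.
(A, b5): Player A can switch to B (-8 → 8). Not NE.
(B, b1): Player A can switch to D (2 → 5). Not NE.
(B, b2): Player A can switch to A (-2 → -1). Not NE.
(B, b3): Player A can switch to C (-1 → 0). Not NE.
(B, b5): Player A gets 8, best alternative 4; Player B gets 7, best alternative 2. No profitable deviation — NE.
(C, b3): Player A gets 0, best alternative -1; Player B gets 8, best alternative 1. No profitable deviation — NE.
(D, b1): Player A gets 5, best alternative 2; Player B gets 9, best alternative 7. No profitable deviation — NE.
(The remaining 9 profiles each have a profitable deviation by the same check.)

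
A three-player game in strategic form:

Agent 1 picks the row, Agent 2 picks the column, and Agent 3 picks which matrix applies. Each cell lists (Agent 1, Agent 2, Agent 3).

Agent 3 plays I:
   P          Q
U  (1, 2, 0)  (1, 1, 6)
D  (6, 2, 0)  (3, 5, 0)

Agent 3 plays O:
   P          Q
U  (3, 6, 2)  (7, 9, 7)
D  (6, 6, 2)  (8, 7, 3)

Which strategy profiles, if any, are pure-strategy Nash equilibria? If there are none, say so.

Agent 1 against (P, I): payoffs 1, 6 → best response D.
Agent 1 against (P, O): payoffs 3, 6 → best response D.
Agent 1 against (Q, I): payoffs 1, 3 → best response D.
Agent 1 against (Q, O): payoffs 7, 8 → best response D.
Agent 2 against (U, I): payoffs 2, 1 → best response P.
Agent 2 against (U, O): payoffs 6, 9 → best response Q.
Agent 2 against (D, I): payoffs 2, 5 → best response Q.
Agent 2 against (D, O): payoffs 6, 7 → best response Q.
Agent 3 against (U, P): payoffs 0, 2 → best response O.
Agent 3 against (U, Q): payoffs 6, 7 → best response O.
Agent 3 against (D, P): payoffs 0, 2 → best response O.
Agent 3 against (D, Q): payoffs 0, 3 → best response O.
Mutual best responses: (D, Q, O).

Pure NE: (D, Q, O)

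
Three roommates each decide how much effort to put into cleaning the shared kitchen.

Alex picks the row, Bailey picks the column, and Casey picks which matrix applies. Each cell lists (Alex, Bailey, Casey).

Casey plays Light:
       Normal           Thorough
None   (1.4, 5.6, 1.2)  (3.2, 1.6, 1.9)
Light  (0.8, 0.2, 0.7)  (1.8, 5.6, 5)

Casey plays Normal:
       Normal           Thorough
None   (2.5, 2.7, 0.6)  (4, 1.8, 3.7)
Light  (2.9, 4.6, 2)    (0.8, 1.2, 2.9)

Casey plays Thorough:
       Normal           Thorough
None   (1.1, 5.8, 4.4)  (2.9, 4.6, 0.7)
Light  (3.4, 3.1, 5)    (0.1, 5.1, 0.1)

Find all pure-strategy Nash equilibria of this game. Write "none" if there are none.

For each strategy profile, look for a profitable unilateral deviation.
(None, Normal, Light): Casey can switch to Thorough (1.2 → 4.4). Not NE.
(None, Normal, Normal): Alex can switch to Light (2.5 → 2.9). Not NE.
(None, Normal, Thorough): Alex can switch to Light (1.1 → 3.4). Not NE.
(None, Thorough, Light): Bailey can switch to Normal (1.6 → 5.6). Not NE.
(None, Thorough, Normal): Bailey can switch to Normal (1.8 → 2.7). Not NE.
(None, Thorough, Thorough): Bailey can switch to Normal (4.6 → 5.8). Not NE.
(Light, Normal, Light): Alex can switch to None (0.8 → 1.4). Not NE.
(Light, Normal, Normal): Casey can switch to Thorough (2 → 5). Not NE.
(The remaining 4 profiles each have a profitable deviation by the same check.)

none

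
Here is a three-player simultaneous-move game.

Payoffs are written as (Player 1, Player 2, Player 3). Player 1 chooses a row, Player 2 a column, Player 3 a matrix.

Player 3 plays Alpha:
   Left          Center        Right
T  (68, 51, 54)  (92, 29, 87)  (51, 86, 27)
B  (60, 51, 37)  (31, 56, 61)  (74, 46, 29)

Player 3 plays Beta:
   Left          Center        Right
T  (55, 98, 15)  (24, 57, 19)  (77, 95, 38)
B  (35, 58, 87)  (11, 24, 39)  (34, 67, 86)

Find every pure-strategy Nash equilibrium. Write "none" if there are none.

Mark each player's best response to every combination of opponents' strategies; a profile where every player is best-responding is a pure Nash equilibrium.
Player 1 against (Left, Alpha): payoffs 68, 60 → best response T.
Player 1 against (Left, Beta): payoffs 55, 35 → best response T.
Player 1 against (Center, Alpha): payoffs 92, 31 → best response T.
Player 1 against (Center, Beta): payoffs 24, 11 → best response T.
Player 1 against (Right, Alpha): payoffs 51, 74 → best response B.
Player 1 against (Right, Beta): payoffs 77, 34 → best response T.
Player 2 against (T, Alpha): payoffs 51, 29, 86 → best response Right.
Player 2 against (T, Beta): payoffs 98, 57, 95 → best response Left.
Player 2 against (B, Alpha): payoffs 51, 56, 46 → best response Center.
Player 2 against (B, Beta): payoffs 58, 24, 67 → best response Right.
Player 3 against (T, Left): payoffs 54, 15 → best response Alpha.
Player 3 against (T, Center): payoffs 87, 19 → best response Alpha.
Player 3 against (T, Right): payoffs 27, 38 → best response Beta.
Player 3 against (B, Left): payoffs 37, 87 → best response Beta.
Player 3 against (B, Center): payoffs 61, 39 → best response Alpha.
Player 3 against (B, Right): payoffs 29, 86 → best response Beta.
No profile is a mutual best response for all players.

There is no pure-strategy Nash equilibrium.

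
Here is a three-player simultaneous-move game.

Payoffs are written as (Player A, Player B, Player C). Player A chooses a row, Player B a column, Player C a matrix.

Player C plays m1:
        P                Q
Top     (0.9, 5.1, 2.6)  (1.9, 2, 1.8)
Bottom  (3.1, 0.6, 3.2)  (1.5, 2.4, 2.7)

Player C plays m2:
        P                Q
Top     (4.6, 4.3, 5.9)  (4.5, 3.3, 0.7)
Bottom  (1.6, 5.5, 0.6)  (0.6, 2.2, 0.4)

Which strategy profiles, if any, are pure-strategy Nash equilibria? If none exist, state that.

The unique pure-strategy Nash equilibrium is (Top, P, m2).

For each strategy profile, look for a profitable unilateral deviation.
(Top, P, m1): Player A can switch to Bottom (0.9 → 3.1). Not NE.
(Top, P, m2): Player A gets 4.6, best alternative 1.6; Player B gets 4.3, best alternative 3.3; Player C gets 5.9, best alternative 2.6. No profitable deviation — NE.
(Top, Q, m1): Player B can switch to P (2 → 5.1). Not NE.
(Top, Q, m2): Player B can switch to P (3.3 → 4.3). Not NE.
(Bottom, P, m1): Player B can switch to Q (0.6 → 2.4). Not NE.
(Bottom, P, m2): Player A can switch to Top (1.6 → 4.6). Not NE.
(Bottom, Q, m1): Player A can switch to Top (1.5 → 1.9). Not NE.
(The remaining 1 profile has a profitable deviation by the same check.)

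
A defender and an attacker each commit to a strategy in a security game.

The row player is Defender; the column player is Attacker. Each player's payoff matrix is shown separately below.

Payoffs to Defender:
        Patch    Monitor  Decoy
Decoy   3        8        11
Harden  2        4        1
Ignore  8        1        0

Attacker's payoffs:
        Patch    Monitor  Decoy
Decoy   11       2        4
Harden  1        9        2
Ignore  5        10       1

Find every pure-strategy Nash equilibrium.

(Decoy, Patch): Defender can switch to Ignore (3 → 8). Not NE.
(Decoy, Monitor): Attacker can switch to Patch (2 → 11). Not NE.
(Decoy, Decoy): Attacker can switch to Patch (4 → 11). Not NE.
(Harden, Patch): Defender can switch to Decoy (2 → 3). Not NE.
(Harden, Monitor): Defender can switch to Decoy (4 → 8). Not NE.
(Harden, Decoy): Defender can switch to Decoy (1 → 11). Not NE.
(Ignore, Patch): Attacker can switch to Monitor (5 → 10). Not NE.
(Ignore, Monitor): Defender can switch to Decoy (1 → 8). Not NE.
(Ignore, Decoy): Defender can switch to Decoy (0 → 11). Not NE.

There is no pure-strategy Nash equilibrium.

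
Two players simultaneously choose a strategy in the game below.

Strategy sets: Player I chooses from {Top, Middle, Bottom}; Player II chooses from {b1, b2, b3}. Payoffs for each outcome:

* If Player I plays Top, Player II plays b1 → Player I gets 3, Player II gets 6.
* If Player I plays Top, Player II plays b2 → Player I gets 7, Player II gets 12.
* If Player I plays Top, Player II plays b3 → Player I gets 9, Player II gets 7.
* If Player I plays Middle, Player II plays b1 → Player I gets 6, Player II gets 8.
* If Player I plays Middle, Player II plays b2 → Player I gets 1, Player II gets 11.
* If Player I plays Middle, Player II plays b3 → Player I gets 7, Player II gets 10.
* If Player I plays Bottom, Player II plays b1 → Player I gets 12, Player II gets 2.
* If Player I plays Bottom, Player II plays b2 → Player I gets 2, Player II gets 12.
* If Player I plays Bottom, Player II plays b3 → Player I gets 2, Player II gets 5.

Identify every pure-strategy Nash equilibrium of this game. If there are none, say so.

(Top, b2)

For each strategy profile, look for a profitable unilateral deviation.
(Top, b1): Player I can switch to Middle (3 → 6). Not NE.
(Top, b2): Player I gets 7, best alternative 2; Player II gets 12, best alternative 7. No profitable deviation — NE.
(Top, b3): Player II can switch to b2 (7 → 12). Not NE.
(Middle, b1): Player I can switch to Bottom (6 → 12). Not NE.
(Middle, b2): Player I can switch to Top (1 → 7). Not NE.
(Middle, b3): Player I can switch to Top (7 → 9). Not NE.
(Bottom, b1): Player II can switch to b2 (2 → 12). Not NE.
(Bottom, b2): Player I can switch to Top (2 → 7). Not NE.
(Bottom, b3): Player I can switch to Top (2 → 9). Not NE.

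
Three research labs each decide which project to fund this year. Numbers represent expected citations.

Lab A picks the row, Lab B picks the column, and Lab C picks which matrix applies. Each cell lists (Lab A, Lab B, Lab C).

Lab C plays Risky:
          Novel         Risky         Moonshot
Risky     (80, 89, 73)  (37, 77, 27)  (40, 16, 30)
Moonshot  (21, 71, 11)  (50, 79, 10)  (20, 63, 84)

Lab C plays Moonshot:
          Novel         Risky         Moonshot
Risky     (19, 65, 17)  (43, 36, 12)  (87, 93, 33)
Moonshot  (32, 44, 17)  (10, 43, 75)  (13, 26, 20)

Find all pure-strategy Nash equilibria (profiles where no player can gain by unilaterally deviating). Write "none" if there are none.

Lab A against (Novel, Risky): payoffs 80, 21 → best response Risky.
Lab A against (Novel, Moonshot): payoffs 19, 32 → best response Moonshot.
Lab A against (Risky, Risky): payoffs 37, 50 → best response Moonshot.
Lab A against (Risky, Moonshot): payoffs 43, 10 → best response Risky.
Lab A against (Moonshot, Risky): payoffs 40, 20 → best response Risky.
Lab A against (Moonshot, Moonshot): payoffs 87, 13 → best response Risky.
Lab B against (Risky, Risky): payoffs 89, 77, 16 → best response Novel.
Lab B against (Risky, Moonshot): payoffs 65, 36, 93 → best response Moonshot.
Lab B against (Moonshot, Risky): payoffs 71, 79, 63 → best response Risky.
Lab B against (Moonshot, Moonshot): payoffs 44, 43, 26 → best response Novel.
Lab C against (Risky, Novel): payoffs 73, 17 → best response Risky.
Lab C against (Risky, Risky): payoffs 27, 12 → best response Risky.
Lab C against (Risky, Moonshot): payoffs 30, 33 → best response Moonshot.
Lab C against (Moonshot, Novel): payoffs 11, 17 → best response Moonshot.
Lab C against (Moonshot, Risky): payoffs 10, 75 → best response Moonshot.
Lab C against (Moonshot, Moonshot): payoffs 84, 20 → best response Risky.
Mutual best responses: (Risky, Novel, Risky); (Risky, Moonshot, Moonshot); (Moonshot, Novel, Moonshot).

Pure-strategy Nash equilibria: (Risky, Novel, Risky) and (Risky, Moonshot, Moonshot) and (Moonshot, Novel, Moonshot)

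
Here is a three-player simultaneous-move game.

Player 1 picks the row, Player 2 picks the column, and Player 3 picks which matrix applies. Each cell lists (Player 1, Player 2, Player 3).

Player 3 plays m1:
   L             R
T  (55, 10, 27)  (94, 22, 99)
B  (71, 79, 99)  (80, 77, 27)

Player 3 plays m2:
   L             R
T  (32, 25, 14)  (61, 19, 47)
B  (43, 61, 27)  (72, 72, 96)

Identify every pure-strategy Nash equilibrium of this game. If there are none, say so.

(T, R, m1) and (B, L, m1) and (B, R, m2)

Player 1 against (L, m1): payoffs 55, 71 → best response B.
Player 1 against (L, m2): payoffs 32, 43 → best response B.
Player 1 against (R, m1): payoffs 94, 80 → best response T.
Player 1 against (R, m2): payoffs 61, 72 → best response B.
Player 2 against (T, m1): payoffs 10, 22 → best response R.
Player 2 against (T, m2): payoffs 25, 19 → best response L.
Player 2 against (B, m1): payoffs 79, 77 → best response L.
Player 2 against (B, m2): payoffs 61, 72 → best response R.
Player 3 against (T, L): payoffs 27, 14 → best response m1.
Player 3 against (T, R): payoffs 99, 47 → best response m1.
Player 3 against (B, L): payoffs 99, 27 → best response m1.
Player 3 against (B, R): payoffs 27, 96 → best response m2.
Mutual best responses: (T, R, m1); (B, L, m1); (B, R, m2).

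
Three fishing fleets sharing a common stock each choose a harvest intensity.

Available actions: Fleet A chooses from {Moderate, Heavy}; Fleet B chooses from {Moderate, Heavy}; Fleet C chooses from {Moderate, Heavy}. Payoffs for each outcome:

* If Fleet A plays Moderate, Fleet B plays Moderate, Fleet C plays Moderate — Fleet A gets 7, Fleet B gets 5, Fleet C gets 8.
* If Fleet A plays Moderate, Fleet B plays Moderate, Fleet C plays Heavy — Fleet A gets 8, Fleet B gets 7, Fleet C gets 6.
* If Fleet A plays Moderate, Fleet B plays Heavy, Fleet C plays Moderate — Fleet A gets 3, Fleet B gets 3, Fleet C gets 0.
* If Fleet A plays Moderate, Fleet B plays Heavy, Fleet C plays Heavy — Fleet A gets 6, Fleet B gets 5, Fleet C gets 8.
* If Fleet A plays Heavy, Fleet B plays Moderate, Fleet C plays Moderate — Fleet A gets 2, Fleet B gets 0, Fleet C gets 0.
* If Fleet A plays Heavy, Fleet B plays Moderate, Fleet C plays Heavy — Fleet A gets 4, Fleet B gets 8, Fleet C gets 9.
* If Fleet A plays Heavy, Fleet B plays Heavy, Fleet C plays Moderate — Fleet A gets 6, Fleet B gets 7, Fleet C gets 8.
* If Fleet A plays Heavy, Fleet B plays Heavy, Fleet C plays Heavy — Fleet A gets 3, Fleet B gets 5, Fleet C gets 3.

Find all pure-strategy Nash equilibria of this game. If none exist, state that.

Pure-strategy Nash equilibria: (Moderate, Moderate, Moderate) and (Heavy, Heavy, Moderate)

For each player, find the best response to each opponent profile; mutual best responses are the pure NE.
Fleet A against (Moderate, Moderate): payoffs 7, 2 → best response Moderate.
Fleet A against (Moderate, Heavy): payoffs 8, 4 → best response Moderate.
Fleet A against (Heavy, Moderate): payoffs 3, 6 → best response Heavy.
Fleet A against (Heavy, Heavy): payoffs 6, 3 → best response Moderate.
Fleet B against (Moderate, Moderate): payoffs 5, 3 → best response Moderate.
Fleet B against (Moderate, Heavy): payoffs 7, 5 → best response Moderate.
Fleet B against (Heavy, Moderate): payoffs 0, 7 → best response Heavy.
Fleet B against (Heavy, Heavy): payoffs 8, 5 → best response Moderate.
Fleet C against (Moderate, Moderate): payoffs 8, 6 → best response Moderate.
Fleet C against (Moderate, Heavy): payoffs 0, 8 → best response Heavy.
Fleet C against (Heavy, Moderate): payoffs 0, 9 → best response Heavy.
Fleet C against (Heavy, Heavy): payoffs 8, 3 → best response Moderate.
Mutual best responses: (Moderate, Moderate, Moderate); (Heavy, Heavy, Moderate).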